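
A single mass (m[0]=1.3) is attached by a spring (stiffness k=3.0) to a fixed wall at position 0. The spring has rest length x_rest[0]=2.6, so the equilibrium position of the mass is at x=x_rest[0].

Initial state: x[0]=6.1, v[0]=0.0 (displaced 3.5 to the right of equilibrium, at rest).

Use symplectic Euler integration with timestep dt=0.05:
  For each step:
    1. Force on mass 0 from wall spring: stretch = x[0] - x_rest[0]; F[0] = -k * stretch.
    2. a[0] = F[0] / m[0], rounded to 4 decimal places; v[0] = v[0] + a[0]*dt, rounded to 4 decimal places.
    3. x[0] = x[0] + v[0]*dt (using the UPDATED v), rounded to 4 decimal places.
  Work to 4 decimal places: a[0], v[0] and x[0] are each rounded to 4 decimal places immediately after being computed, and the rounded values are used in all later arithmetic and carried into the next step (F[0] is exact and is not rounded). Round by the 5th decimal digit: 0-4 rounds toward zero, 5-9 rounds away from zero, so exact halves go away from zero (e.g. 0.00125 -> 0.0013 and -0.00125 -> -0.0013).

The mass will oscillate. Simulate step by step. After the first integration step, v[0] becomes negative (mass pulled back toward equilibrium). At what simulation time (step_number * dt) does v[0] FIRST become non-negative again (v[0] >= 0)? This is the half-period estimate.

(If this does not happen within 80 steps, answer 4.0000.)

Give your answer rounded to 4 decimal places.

Step 0: x=[6.1000] v=[0.0000]
Step 1: x=[6.0798] v=[-0.4038]
Step 2: x=[6.0395] v=[-0.8053]
Step 3: x=[5.9794] v=[-1.2022]
Step 4: x=[5.8998] v=[-1.5921]
Step 5: x=[5.8012] v=[-1.9728]
Step 6: x=[5.6841] v=[-2.3422]
Step 7: x=[5.5492] v=[-2.6981]
Step 8: x=[5.3973] v=[-3.0384]
Step 9: x=[5.2292] v=[-3.3612]
Step 10: x=[5.0460] v=[-3.6646]
Step 11: x=[4.8487] v=[-3.9468]
Step 12: x=[4.6384] v=[-4.2063]
Step 13: x=[4.4163] v=[-4.4415]
Step 14: x=[4.1837] v=[-4.6511]
Step 15: x=[3.9420] v=[-4.8338]
Step 16: x=[3.6926] v=[-4.9886]
Step 17: x=[3.4369] v=[-5.1147]
Step 18: x=[3.1763] v=[-5.2113]
Step 19: x=[2.9124] v=[-5.2778]
Step 20: x=[2.6467] v=[-5.3138]
Step 21: x=[2.3807] v=[-5.3192]
Step 22: x=[2.1160] v=[-5.2939]
Step 23: x=[1.8541] v=[-5.2381]
Step 24: x=[1.5965] v=[-5.1520]
Step 25: x=[1.3447] v=[-5.0362]
Step 26: x=[1.1001] v=[-4.8914]
Step 27: x=[0.8642] v=[-4.7183]
Step 28: x=[0.6383] v=[-4.5180]
Step 29: x=[0.4237] v=[-4.2917]
Step 30: x=[0.2217] v=[-4.0406]
Step 31: x=[0.0334] v=[-3.7662]
Step 32: x=[-0.1401] v=[-3.4701]
Step 33: x=[-0.2978] v=[-3.1539]
Step 34: x=[-0.4388] v=[-2.8195]
Step 35: x=[-0.5622] v=[-2.4689]
Step 36: x=[-0.6674] v=[-2.1040]
Step 37: x=[-0.7538] v=[-1.7270]
Step 38: x=[-0.8208] v=[-1.3400]
Step 39: x=[-0.8681] v=[-0.9453]
Step 40: x=[-0.8954] v=[-0.5451]
Step 41: x=[-0.9025] v=[-0.1418]
Step 42: x=[-0.8894] v=[0.2623]
First v>=0 after going negative at step 42, time=2.1000

Answer: 2.1000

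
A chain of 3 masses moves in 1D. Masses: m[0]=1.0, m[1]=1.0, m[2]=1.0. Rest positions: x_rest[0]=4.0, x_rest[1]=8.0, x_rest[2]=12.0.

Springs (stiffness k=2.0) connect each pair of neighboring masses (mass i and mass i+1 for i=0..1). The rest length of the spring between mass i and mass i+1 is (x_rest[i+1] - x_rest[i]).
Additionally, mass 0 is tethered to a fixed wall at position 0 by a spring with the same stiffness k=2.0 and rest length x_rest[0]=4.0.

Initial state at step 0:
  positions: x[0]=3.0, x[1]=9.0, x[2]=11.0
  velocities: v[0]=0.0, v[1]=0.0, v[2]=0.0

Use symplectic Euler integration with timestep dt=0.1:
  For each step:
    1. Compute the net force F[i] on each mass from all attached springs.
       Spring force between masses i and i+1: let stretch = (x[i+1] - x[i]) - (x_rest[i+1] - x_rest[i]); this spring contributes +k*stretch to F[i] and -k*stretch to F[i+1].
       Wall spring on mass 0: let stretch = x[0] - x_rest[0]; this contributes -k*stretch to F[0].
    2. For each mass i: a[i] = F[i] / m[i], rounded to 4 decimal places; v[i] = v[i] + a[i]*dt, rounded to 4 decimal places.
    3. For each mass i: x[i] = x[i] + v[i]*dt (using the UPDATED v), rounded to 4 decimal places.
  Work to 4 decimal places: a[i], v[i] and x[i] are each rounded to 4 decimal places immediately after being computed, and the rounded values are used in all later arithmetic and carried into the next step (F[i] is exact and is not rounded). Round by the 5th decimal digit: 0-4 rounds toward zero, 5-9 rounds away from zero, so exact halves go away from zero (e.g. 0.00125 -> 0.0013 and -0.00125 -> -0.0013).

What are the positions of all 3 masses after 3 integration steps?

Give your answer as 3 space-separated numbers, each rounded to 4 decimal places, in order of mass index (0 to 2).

Step 0: x=[3.0000 9.0000 11.0000] v=[0.0000 0.0000 0.0000]
Step 1: x=[3.0600 8.9200 11.0400] v=[0.6000 -0.8000 0.4000]
Step 2: x=[3.1760 8.7652 11.1176] v=[1.1600 -1.5480 0.7760]
Step 3: x=[3.3403 8.5457 11.2282] v=[1.6426 -2.1954 1.1055]

Answer: 3.3403 8.5457 11.2282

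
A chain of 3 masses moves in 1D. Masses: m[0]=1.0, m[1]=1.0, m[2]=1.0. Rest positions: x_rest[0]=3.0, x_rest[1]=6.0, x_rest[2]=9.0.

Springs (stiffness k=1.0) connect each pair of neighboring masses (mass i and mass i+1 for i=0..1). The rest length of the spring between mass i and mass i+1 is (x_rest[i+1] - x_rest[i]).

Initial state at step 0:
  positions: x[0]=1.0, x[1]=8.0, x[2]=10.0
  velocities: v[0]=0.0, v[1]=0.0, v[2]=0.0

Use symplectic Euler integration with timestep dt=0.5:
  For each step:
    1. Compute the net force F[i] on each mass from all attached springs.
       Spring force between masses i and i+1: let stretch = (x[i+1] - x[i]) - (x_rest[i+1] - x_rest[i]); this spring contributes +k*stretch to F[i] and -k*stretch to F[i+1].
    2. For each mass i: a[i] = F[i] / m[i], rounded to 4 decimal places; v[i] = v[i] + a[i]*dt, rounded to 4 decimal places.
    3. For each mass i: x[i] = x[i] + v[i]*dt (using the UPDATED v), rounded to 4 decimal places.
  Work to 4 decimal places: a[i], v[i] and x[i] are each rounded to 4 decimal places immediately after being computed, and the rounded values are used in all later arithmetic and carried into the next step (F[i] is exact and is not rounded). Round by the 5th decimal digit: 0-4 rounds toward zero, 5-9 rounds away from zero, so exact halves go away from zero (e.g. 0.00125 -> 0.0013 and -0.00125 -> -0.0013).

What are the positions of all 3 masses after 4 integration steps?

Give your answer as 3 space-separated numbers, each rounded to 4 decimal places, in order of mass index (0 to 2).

Answer: 4.9180 5.1680 8.9140

Derivation:
Step 0: x=[1.0000 8.0000 10.0000] v=[0.0000 0.0000 0.0000]
Step 1: x=[2.0000 6.7500 10.2500] v=[2.0000 -2.5000 0.5000]
Step 2: x=[3.4375 5.1875 10.3750] v=[2.8750 -3.1250 0.2500]
Step 3: x=[4.5625 4.4844 9.9531] v=[2.2500 -1.4063 -0.8438]
Step 4: x=[4.9180 5.1680 8.9140] v=[0.7110 1.3671 -2.0782]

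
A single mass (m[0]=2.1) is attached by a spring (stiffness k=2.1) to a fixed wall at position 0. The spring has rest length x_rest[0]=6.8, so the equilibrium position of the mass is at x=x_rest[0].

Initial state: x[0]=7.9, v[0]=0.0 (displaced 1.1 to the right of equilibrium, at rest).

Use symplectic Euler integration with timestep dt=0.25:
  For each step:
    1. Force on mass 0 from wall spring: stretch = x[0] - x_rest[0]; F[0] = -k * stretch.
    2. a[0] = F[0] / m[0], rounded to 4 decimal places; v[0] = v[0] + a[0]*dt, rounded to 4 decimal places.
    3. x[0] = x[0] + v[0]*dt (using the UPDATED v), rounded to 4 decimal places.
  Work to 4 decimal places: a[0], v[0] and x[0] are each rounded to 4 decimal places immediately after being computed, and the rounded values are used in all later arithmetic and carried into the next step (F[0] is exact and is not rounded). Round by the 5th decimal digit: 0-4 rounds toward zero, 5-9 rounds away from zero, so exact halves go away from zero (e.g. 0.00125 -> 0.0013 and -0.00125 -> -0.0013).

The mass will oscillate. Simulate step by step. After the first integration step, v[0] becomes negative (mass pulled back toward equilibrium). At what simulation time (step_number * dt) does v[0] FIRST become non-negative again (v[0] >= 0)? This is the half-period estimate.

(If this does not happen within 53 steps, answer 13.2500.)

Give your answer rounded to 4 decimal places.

Step 0: x=[7.9000] v=[0.0000]
Step 1: x=[7.8313] v=[-0.2750]
Step 2: x=[7.6981] v=[-0.5328]
Step 3: x=[7.5088] v=[-0.7573]
Step 4: x=[7.2752] v=[-0.9345]
Step 5: x=[7.0119] v=[-1.0533]
Step 6: x=[6.7353] v=[-1.1063]
Step 7: x=[6.4628] v=[-1.0901]
Step 8: x=[6.2114] v=[-1.0058]
Step 9: x=[5.9967] v=[-0.8587]
Step 10: x=[5.8322] v=[-0.6579]
Step 11: x=[5.7282] v=[-0.4160]
Step 12: x=[5.6912] v=[-0.1481]
Step 13: x=[5.7235] v=[0.1291]
First v>=0 after going negative at step 13, time=3.2500

Answer: 3.2500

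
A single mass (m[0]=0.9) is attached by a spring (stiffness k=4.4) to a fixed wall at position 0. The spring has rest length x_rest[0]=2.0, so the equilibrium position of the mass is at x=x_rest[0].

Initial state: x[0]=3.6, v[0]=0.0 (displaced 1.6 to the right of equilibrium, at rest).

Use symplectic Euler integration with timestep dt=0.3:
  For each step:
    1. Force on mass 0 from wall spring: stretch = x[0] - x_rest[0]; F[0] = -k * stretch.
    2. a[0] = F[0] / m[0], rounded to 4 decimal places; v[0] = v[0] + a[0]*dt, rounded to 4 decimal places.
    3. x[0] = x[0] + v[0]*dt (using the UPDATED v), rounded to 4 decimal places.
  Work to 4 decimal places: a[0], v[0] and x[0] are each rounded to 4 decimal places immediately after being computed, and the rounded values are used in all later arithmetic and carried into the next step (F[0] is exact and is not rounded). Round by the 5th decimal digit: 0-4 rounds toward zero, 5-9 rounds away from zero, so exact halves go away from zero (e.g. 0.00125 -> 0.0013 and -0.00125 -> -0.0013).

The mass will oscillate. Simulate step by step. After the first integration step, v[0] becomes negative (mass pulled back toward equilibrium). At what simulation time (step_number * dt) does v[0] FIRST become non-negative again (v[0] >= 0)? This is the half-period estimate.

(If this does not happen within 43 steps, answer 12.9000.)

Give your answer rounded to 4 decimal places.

Answer: 1.5000

Derivation:
Step 0: x=[3.6000] v=[0.0000]
Step 1: x=[2.8960] v=[-2.3467]
Step 2: x=[1.7978] v=[-3.6608]
Step 3: x=[0.7885] v=[-3.3643]
Step 4: x=[0.3123] v=[-1.5874]
Step 5: x=[0.5787] v=[0.8879]
First v>=0 after going negative at step 5, time=1.5000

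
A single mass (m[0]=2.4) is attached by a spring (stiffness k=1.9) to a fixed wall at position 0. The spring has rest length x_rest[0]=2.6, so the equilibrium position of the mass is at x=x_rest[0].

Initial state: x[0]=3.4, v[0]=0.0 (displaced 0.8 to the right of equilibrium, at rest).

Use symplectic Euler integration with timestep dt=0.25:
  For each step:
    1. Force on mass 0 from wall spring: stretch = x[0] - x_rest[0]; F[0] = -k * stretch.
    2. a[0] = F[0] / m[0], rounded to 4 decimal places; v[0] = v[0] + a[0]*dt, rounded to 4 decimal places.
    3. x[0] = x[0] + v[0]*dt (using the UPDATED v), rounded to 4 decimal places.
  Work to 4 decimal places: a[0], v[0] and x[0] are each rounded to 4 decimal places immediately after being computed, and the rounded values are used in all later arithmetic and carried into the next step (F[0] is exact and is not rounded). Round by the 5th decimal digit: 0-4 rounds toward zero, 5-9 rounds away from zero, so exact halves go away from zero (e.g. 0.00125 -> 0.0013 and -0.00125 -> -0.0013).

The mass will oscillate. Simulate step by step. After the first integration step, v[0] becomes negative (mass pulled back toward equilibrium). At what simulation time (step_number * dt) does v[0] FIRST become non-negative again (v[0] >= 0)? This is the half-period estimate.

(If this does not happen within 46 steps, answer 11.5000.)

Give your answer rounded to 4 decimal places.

Answer: 3.7500

Derivation:
Step 0: x=[3.4000] v=[0.0000]
Step 1: x=[3.3604] v=[-0.1583]
Step 2: x=[3.2832] v=[-0.3088]
Step 3: x=[3.1722] v=[-0.4440]
Step 4: x=[3.0329] v=[-0.5573]
Step 5: x=[2.8722] v=[-0.6430]
Step 6: x=[2.6980] v=[-0.6969]
Step 7: x=[2.5189] v=[-0.7163]
Step 8: x=[2.3438] v=[-0.7003]
Step 9: x=[2.1814] v=[-0.6496]
Step 10: x=[2.0397] v=[-0.5668]
Step 11: x=[1.9257] v=[-0.4559]
Step 12: x=[1.8451] v=[-0.3225]
Step 13: x=[1.8018] v=[-0.1731]
Step 14: x=[1.7980] v=[-0.0151]
Step 15: x=[1.8339] v=[0.1436]
First v>=0 after going negative at step 15, time=3.7500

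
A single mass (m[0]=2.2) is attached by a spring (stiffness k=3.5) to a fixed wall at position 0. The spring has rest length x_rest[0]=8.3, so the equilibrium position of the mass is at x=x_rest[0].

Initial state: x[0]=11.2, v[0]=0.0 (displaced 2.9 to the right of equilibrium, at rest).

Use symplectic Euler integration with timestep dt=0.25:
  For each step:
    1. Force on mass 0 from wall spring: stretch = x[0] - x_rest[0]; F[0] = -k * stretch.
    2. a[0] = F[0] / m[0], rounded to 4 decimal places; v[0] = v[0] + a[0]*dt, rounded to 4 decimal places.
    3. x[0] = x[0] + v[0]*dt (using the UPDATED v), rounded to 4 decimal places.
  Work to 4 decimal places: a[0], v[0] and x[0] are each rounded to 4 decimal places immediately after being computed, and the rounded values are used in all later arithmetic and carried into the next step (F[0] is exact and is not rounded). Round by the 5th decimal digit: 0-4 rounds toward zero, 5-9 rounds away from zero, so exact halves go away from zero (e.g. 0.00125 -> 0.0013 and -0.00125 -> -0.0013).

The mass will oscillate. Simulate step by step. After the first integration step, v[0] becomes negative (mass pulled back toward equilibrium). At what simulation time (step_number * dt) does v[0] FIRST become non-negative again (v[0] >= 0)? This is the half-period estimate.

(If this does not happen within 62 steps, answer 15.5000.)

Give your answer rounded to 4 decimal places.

Answer: 2.5000

Derivation:
Step 0: x=[11.2000] v=[0.0000]
Step 1: x=[10.9117] v=[-1.1534]
Step 2: x=[10.3637] v=[-2.1922]
Step 3: x=[9.6105] v=[-3.0130]
Step 4: x=[8.7270] v=[-3.5342]
Step 5: x=[7.8010] v=[-3.7040]
Step 6: x=[6.9246] v=[-3.5055]
Step 7: x=[6.1850] v=[-2.9585]
Step 8: x=[5.6557] v=[-2.1173]
Step 9: x=[5.3893] v=[-1.0656]
Step 10: x=[5.4123] v=[0.0921]
First v>=0 after going negative at step 10, time=2.5000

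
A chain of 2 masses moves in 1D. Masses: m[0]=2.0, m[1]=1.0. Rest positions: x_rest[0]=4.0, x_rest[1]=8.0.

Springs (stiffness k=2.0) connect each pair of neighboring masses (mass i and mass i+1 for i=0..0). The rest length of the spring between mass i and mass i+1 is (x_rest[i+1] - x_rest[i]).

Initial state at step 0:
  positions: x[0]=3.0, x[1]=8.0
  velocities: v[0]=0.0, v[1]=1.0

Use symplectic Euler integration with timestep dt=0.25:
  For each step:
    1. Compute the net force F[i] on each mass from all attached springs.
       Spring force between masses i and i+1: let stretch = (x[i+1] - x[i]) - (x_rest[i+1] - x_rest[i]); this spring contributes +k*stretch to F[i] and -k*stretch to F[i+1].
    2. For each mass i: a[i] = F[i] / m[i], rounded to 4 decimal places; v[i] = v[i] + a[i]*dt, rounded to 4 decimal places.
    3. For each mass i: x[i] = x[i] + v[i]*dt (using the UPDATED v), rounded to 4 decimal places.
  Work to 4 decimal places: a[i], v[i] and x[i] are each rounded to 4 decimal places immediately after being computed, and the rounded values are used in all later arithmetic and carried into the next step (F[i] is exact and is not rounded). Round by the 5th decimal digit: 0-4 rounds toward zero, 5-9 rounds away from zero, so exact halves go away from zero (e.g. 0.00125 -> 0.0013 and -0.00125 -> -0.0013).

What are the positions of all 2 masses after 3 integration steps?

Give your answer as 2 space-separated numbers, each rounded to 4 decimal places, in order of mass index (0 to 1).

Step 0: x=[3.0000 8.0000] v=[0.0000 1.0000]
Step 1: x=[3.0625 8.1250] v=[0.2500 0.5000]
Step 2: x=[3.1914 8.1172] v=[0.5156 -0.0313]
Step 3: x=[3.3782 7.9937] v=[0.7471 -0.4942]

Answer: 3.3782 7.9937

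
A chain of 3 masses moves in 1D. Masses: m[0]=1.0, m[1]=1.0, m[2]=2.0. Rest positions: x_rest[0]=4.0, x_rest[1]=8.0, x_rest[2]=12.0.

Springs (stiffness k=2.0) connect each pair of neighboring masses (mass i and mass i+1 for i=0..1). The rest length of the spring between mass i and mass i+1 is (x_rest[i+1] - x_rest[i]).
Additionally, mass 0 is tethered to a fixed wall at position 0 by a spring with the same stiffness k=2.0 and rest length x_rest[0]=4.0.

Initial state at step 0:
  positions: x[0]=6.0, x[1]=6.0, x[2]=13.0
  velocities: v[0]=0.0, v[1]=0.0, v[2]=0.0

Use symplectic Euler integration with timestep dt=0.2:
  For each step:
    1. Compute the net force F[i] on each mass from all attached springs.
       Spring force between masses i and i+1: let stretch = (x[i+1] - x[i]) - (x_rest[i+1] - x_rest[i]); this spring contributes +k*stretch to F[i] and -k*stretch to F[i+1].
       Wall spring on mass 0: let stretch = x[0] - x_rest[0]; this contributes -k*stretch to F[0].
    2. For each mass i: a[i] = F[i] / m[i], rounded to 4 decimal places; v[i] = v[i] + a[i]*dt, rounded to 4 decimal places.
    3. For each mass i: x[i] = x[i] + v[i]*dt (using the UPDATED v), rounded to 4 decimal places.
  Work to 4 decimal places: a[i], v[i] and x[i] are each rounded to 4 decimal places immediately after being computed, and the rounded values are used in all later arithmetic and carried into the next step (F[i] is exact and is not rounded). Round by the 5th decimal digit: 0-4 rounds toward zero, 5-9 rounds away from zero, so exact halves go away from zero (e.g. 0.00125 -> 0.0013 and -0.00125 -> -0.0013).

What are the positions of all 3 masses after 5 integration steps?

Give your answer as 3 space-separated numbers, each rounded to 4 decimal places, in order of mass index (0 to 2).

Step 0: x=[6.0000 6.0000 13.0000] v=[0.0000 0.0000 0.0000]
Step 1: x=[5.5200 6.5600 12.8800] v=[-2.4000 2.8000 -0.6000]
Step 2: x=[4.6816 7.5424 12.6672] v=[-4.1920 4.9120 -1.0640]
Step 3: x=[3.6975 8.7059 12.4094] v=[-4.9203 5.8176 -1.2890]
Step 4: x=[2.8183 9.7650 12.1635] v=[-4.3959 5.2956 -1.2297]
Step 5: x=[2.2694 10.4603 11.9816] v=[-2.7445 3.4763 -0.9094]

Answer: 2.2694 10.4603 11.9816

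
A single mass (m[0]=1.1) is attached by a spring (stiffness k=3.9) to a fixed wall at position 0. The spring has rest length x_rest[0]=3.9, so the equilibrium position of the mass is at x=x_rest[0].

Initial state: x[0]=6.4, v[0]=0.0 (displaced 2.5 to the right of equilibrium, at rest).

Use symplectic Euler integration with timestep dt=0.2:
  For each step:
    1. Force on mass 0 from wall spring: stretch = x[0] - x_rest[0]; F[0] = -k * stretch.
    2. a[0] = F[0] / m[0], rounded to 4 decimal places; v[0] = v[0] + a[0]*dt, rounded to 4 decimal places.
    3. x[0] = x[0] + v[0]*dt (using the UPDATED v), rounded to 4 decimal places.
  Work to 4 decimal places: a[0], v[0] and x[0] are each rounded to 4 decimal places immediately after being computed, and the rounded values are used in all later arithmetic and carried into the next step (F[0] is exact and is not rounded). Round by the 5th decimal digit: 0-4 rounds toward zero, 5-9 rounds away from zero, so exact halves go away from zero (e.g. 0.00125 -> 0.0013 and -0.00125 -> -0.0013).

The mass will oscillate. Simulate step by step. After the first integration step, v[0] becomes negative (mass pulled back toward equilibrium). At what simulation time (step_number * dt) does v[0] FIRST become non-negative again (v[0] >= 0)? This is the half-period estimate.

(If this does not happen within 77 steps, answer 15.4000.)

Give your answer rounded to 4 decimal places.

Answer: 1.8000

Derivation:
Step 0: x=[6.4000] v=[0.0000]
Step 1: x=[6.0455] v=[-1.7727]
Step 2: x=[5.3867] v=[-3.2941]
Step 3: x=[4.5170] v=[-4.3483]
Step 4: x=[3.5598] v=[-4.7858]
Step 5: x=[2.6509] v=[-4.5446]
Step 6: x=[1.9191] v=[-3.6589]
Step 7: x=[1.4682] v=[-2.2543]
Step 8: x=[1.3622] v=[-0.5299]
Step 9: x=[1.6161] v=[1.2696]
First v>=0 after going negative at step 9, time=1.8000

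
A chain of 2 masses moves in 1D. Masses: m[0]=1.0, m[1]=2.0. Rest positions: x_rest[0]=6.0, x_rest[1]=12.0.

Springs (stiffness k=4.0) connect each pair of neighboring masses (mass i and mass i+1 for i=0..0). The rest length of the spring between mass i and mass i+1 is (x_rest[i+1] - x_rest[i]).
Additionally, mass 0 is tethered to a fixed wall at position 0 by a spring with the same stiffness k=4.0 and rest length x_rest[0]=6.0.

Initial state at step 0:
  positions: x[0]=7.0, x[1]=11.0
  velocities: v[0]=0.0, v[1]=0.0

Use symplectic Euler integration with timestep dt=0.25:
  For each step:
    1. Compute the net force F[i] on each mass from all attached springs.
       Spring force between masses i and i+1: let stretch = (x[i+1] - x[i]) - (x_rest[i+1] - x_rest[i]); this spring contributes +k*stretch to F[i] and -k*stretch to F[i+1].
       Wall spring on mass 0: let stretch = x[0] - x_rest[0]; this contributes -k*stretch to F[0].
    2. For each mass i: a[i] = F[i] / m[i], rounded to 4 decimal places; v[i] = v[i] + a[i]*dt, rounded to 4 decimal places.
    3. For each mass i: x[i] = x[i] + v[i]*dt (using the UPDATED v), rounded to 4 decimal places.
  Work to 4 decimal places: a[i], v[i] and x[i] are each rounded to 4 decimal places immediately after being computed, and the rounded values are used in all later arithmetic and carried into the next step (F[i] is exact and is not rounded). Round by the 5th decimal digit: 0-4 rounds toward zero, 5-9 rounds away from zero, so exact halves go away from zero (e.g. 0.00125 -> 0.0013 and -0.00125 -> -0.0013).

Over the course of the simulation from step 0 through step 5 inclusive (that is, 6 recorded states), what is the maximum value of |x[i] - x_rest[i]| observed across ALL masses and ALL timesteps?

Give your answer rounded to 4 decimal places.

Step 0: x=[7.0000 11.0000] v=[0.0000 0.0000]
Step 1: x=[6.2500 11.2500] v=[-3.0000 1.0000]
Step 2: x=[5.1875 11.6250] v=[-4.2500 1.5000]
Step 3: x=[4.4375 11.9453] v=[-3.0000 1.2813]
Step 4: x=[4.4551 12.0772] v=[0.0703 0.5274]
Step 5: x=[5.2644 12.0063] v=[3.2373 -0.2837]
Max displacement = 1.5625

Answer: 1.5625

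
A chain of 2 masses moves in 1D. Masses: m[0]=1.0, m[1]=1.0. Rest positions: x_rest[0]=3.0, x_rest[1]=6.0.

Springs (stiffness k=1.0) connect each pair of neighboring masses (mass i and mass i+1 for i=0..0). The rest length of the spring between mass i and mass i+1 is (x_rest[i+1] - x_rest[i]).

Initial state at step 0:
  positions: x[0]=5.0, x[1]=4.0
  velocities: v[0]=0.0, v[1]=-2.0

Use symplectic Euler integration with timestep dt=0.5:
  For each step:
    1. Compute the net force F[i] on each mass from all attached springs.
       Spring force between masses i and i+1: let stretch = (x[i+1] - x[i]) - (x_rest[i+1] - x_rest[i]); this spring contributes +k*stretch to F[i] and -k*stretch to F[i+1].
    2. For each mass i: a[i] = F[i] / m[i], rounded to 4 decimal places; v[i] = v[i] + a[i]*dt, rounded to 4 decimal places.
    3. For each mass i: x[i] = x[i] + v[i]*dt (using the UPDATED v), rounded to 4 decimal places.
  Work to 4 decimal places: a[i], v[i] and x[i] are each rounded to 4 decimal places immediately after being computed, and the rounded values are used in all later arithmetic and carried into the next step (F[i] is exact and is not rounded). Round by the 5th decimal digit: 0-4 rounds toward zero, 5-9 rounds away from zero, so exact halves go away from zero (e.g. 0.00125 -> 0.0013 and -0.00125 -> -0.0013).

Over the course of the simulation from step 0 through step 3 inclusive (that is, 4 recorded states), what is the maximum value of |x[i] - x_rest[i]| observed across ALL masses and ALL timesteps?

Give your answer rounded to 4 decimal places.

Answer: 2.6250

Derivation:
Step 0: x=[5.0000 4.0000] v=[0.0000 -2.0000]
Step 1: x=[4.0000 4.0000] v=[-2.0000 0.0000]
Step 2: x=[2.2500 4.7500] v=[-3.5000 1.5000]
Step 3: x=[0.3750 5.6250] v=[-3.7500 1.7500]
Max displacement = 2.6250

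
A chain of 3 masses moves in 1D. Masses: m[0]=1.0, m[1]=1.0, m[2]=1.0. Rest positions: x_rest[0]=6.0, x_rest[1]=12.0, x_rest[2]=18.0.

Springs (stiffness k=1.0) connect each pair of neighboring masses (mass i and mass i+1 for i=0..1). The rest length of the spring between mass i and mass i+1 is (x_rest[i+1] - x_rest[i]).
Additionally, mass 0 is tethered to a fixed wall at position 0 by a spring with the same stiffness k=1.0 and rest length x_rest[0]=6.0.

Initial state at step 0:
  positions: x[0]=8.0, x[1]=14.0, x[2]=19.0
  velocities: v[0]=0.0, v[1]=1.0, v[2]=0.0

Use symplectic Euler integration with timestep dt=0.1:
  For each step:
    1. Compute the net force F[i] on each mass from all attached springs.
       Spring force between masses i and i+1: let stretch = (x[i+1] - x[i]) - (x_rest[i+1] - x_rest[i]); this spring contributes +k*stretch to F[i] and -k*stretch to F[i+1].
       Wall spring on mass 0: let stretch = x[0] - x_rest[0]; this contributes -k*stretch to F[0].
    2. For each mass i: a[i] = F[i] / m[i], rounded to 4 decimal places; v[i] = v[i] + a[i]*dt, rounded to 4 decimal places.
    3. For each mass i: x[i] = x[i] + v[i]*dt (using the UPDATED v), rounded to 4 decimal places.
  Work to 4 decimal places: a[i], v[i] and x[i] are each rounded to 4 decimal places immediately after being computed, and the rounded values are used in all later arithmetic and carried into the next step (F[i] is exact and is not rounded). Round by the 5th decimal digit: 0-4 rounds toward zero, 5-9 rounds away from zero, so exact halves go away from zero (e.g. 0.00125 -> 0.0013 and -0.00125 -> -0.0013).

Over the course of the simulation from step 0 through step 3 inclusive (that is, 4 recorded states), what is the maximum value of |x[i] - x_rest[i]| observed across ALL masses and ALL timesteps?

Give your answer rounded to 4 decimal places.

Step 0: x=[8.0000 14.0000 19.0000] v=[0.0000 1.0000 0.0000]
Step 1: x=[7.9800 14.0900 19.0100] v=[-0.2000 0.9000 0.1000]
Step 2: x=[7.9413 14.1681 19.0308] v=[-0.3870 0.7810 0.2080]
Step 3: x=[7.8855 14.2326 19.0630] v=[-0.5585 0.6446 0.3217]
Max displacement = 2.2326

Answer: 2.2326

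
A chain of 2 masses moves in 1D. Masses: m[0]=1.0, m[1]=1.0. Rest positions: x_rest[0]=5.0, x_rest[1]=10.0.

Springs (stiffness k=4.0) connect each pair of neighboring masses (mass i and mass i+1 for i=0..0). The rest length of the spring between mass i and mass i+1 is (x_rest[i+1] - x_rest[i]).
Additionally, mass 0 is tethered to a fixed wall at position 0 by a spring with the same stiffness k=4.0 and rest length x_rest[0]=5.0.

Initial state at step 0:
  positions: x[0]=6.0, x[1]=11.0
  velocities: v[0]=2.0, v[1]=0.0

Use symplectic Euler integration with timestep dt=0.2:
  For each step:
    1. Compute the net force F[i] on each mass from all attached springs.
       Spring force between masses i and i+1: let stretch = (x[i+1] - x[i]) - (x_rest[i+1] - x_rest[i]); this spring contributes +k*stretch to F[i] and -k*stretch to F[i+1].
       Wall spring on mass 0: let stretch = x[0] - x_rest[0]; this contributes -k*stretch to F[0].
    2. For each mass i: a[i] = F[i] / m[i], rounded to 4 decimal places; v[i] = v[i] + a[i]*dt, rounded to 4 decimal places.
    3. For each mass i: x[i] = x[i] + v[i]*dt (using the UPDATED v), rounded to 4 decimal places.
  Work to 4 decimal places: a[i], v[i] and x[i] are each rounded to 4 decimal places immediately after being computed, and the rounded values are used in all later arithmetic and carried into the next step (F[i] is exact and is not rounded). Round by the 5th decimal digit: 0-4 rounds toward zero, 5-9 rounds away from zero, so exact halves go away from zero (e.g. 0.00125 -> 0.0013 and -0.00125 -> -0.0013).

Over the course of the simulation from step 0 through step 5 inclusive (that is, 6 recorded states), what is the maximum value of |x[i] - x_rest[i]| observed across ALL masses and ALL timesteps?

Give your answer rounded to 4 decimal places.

Step 0: x=[6.0000 11.0000] v=[2.0000 0.0000]
Step 1: x=[6.2400 11.0000] v=[1.2000 0.0000]
Step 2: x=[6.2432 11.0384] v=[0.0160 0.1920]
Step 3: x=[6.0147 11.1096] v=[-1.1424 0.3558]
Step 4: x=[5.6391 11.1656] v=[-1.8782 0.2799]
Step 5: x=[5.2454 11.1373] v=[-1.9683 -0.1413]
Max displacement = 1.2432

Answer: 1.2432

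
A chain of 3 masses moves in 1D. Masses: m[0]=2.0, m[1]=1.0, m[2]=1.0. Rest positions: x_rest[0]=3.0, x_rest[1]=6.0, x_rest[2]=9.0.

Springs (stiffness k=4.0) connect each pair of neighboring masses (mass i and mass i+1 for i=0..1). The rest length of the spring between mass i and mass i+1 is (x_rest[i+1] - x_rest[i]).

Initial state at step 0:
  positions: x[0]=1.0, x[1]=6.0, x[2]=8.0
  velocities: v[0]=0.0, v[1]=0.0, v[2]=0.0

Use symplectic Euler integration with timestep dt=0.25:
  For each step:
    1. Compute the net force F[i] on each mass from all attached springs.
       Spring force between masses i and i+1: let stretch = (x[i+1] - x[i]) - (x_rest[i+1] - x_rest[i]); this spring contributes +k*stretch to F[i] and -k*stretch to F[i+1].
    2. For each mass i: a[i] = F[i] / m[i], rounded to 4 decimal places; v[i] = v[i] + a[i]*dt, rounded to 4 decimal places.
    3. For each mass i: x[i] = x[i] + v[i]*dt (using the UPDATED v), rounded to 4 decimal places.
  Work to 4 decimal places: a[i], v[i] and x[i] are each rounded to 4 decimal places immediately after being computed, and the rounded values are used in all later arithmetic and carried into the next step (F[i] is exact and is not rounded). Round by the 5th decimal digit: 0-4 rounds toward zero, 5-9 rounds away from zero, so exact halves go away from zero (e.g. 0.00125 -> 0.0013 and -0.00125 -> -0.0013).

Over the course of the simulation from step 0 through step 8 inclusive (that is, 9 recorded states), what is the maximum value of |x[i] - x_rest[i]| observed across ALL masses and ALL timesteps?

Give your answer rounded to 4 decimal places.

Answer: 2.7105

Derivation:
Step 0: x=[1.0000 6.0000 8.0000] v=[0.0000 0.0000 0.0000]
Step 1: x=[1.2500 5.2500 8.2500] v=[1.0000 -3.0000 1.0000]
Step 2: x=[1.6250 4.2500 8.5000] v=[1.5000 -4.0000 1.0000]
Step 3: x=[1.9531 3.6563 8.4375] v=[1.3125 -2.3750 -0.2500]
Step 4: x=[2.1191 3.8321 7.9297] v=[0.6641 0.7030 -2.0312]
Step 5: x=[2.1243 4.6040 7.1475] v=[0.0206 3.0876 -3.1288]
Step 6: x=[2.0644 5.3919 6.4794] v=[-0.2396 3.1514 -2.6723]
Step 7: x=[2.0454 5.6198 6.2895] v=[-0.0759 0.9114 -0.7598]
Step 8: x=[2.0982 5.1215 6.6821] v=[0.2113 -1.9933 1.5705]
Max displacement = 2.7105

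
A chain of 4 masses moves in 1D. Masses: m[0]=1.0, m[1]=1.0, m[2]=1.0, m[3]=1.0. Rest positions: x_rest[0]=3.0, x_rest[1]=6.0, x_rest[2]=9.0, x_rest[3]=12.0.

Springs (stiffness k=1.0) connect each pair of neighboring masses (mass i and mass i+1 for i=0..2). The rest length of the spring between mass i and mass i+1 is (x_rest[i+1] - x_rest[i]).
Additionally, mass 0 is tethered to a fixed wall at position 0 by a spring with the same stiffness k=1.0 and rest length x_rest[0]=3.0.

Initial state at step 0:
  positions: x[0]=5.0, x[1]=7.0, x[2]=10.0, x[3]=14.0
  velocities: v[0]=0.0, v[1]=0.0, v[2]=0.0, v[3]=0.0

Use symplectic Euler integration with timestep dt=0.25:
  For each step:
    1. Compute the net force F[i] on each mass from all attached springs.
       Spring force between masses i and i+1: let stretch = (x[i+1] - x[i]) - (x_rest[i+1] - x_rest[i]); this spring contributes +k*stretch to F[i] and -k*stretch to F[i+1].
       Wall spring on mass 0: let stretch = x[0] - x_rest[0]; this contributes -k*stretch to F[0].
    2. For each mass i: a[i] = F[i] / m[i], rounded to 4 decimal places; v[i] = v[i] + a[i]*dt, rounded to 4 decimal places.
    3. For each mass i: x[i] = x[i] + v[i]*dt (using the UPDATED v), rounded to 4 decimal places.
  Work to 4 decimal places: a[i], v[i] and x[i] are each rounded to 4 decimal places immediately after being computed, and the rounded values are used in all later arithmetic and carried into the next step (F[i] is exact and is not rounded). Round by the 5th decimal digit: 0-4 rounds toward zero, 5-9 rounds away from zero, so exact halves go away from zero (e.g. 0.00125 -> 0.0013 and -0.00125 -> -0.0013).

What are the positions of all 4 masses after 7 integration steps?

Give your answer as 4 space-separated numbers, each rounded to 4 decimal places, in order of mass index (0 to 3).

Step 0: x=[5.0000 7.0000 10.0000 14.0000] v=[0.0000 0.0000 0.0000 0.0000]
Step 1: x=[4.8125 7.0625 10.0625 13.9375] v=[-0.7500 0.2500 0.2500 -0.2500]
Step 2: x=[4.4649 7.1719 10.1797 13.8203] v=[-1.3906 0.4375 0.4688 -0.4688]
Step 3: x=[4.0074 7.3001 10.3365 13.6631] v=[-1.8301 0.5127 0.6270 -0.6290]
Step 4: x=[3.5052 7.4123 10.5114 13.4854] v=[-2.0088 0.4486 0.6996 -0.7107]
Step 5: x=[3.0281 7.4740 10.6785 13.3094] v=[-1.9083 0.2466 0.6683 -0.7042]
Step 6: x=[2.6396 7.4581 10.8097 13.1564] v=[-1.5539 -0.0638 0.5249 -0.6119]
Step 7: x=[2.3873 7.3505 10.8781 13.0443] v=[-1.0092 -0.4305 0.2737 -0.4486]

Answer: 2.3873 7.3505 10.8781 13.0443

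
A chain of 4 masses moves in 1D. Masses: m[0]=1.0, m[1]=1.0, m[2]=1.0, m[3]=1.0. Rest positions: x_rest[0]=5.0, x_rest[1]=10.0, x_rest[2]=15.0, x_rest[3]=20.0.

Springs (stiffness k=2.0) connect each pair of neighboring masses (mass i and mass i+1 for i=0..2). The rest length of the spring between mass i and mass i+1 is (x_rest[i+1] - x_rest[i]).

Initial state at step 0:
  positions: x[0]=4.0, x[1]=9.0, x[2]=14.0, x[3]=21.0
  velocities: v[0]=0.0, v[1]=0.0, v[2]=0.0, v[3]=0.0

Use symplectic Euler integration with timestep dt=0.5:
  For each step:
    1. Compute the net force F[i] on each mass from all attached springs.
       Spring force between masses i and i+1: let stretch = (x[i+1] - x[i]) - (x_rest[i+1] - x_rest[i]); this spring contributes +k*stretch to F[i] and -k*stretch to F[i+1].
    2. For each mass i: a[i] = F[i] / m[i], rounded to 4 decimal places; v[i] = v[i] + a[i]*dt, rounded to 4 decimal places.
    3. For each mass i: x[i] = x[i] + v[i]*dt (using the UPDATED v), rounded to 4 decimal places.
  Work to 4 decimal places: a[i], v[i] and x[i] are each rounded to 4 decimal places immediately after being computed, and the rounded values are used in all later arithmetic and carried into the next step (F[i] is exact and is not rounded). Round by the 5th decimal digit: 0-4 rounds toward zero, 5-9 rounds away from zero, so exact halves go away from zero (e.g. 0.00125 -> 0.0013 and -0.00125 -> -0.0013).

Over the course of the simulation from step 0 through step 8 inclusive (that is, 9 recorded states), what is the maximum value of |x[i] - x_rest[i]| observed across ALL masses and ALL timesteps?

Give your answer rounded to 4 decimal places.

Answer: 1.3750

Derivation:
Step 0: x=[4.0000 9.0000 14.0000 21.0000] v=[0.0000 0.0000 0.0000 0.0000]
Step 1: x=[4.0000 9.0000 15.0000 20.0000] v=[0.0000 0.0000 2.0000 -2.0000]
Step 2: x=[4.0000 9.5000 15.5000 19.0000] v=[0.0000 1.0000 1.0000 -2.0000]
Step 3: x=[4.2500 10.2500 14.7500 18.7500] v=[0.5000 1.5000 -1.5000 -0.5000]
Step 4: x=[5.0000 10.2500 13.7500 19.0000] v=[1.5000 0.0000 -2.0000 0.5000]
Step 5: x=[5.8750 9.3750 13.6250 19.1250] v=[1.7500 -1.7500 -0.2500 0.2500]
Step 6: x=[6.0000 8.8750 14.1250 19.0000] v=[0.2500 -1.0000 1.0000 -0.2500]
Step 7: x=[5.0625 9.5625 14.4375 18.9375] v=[-1.8750 1.3750 0.6250 -0.1250]
Step 8: x=[3.8750 10.4375 14.5625 19.1250] v=[-2.3750 1.7500 0.2500 0.3750]
Max displacement = 1.3750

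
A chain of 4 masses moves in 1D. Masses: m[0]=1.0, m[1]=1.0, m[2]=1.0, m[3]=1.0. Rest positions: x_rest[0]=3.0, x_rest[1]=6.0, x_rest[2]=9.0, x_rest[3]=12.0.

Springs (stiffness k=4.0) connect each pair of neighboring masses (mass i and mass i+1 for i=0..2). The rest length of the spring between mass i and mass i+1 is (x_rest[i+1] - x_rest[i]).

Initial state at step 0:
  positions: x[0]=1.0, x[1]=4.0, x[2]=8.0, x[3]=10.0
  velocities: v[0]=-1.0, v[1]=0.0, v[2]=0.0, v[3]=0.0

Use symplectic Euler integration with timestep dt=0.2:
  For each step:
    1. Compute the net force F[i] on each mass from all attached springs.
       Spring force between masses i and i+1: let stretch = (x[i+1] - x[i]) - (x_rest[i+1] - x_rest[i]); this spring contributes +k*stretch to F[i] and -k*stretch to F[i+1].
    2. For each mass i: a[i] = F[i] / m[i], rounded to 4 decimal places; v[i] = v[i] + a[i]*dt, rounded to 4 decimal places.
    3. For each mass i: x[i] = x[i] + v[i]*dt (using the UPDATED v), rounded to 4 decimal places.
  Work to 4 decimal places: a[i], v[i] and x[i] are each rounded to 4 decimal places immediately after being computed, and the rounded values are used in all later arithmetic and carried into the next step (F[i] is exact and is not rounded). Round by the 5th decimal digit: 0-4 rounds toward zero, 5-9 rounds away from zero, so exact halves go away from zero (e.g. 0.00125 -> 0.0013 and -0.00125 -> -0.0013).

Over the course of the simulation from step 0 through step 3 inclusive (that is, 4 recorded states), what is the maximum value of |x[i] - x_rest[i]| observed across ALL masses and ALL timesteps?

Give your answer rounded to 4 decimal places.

Step 0: x=[1.0000 4.0000 8.0000 10.0000] v=[-1.0000 0.0000 0.0000 0.0000]
Step 1: x=[0.8000 4.1600 7.6800 10.1600] v=[-1.0000 0.8000 -1.6000 0.8000]
Step 2: x=[0.6576 4.3456 7.1936 10.4032] v=[-0.7120 0.9280 -2.4320 1.2160]
Step 3: x=[0.6253 4.3968 6.7651 10.6129] v=[-0.1616 0.2560 -2.1427 1.0483]
Max displacement = 2.3747

Answer: 2.3747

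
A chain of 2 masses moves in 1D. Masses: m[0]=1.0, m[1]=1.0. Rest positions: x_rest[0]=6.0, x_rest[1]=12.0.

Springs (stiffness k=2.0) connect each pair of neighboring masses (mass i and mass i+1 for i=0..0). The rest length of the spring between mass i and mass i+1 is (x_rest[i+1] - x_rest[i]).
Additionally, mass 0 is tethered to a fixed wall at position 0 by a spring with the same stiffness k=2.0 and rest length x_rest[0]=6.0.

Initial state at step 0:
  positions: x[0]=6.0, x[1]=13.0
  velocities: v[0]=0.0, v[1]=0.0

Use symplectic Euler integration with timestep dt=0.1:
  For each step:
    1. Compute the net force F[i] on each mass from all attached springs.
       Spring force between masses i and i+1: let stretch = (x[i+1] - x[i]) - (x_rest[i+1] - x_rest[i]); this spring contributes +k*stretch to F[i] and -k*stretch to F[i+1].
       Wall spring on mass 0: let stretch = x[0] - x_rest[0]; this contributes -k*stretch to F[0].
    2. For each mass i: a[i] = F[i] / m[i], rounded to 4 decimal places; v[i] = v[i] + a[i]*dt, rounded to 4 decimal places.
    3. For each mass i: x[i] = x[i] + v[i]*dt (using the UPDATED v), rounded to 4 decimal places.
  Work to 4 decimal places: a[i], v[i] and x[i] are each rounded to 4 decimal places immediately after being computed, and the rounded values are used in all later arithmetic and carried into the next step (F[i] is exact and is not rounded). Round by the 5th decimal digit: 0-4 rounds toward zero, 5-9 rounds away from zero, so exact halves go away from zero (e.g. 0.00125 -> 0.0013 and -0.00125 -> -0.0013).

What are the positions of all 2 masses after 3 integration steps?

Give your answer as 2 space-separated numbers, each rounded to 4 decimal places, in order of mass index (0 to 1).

Step 0: x=[6.0000 13.0000] v=[0.0000 0.0000]
Step 1: x=[6.0200 12.9800] v=[0.2000 -0.2000]
Step 2: x=[6.0588 12.9408] v=[0.3880 -0.3920]
Step 3: x=[6.1141 12.8840] v=[0.5526 -0.5684]

Answer: 6.1141 12.8840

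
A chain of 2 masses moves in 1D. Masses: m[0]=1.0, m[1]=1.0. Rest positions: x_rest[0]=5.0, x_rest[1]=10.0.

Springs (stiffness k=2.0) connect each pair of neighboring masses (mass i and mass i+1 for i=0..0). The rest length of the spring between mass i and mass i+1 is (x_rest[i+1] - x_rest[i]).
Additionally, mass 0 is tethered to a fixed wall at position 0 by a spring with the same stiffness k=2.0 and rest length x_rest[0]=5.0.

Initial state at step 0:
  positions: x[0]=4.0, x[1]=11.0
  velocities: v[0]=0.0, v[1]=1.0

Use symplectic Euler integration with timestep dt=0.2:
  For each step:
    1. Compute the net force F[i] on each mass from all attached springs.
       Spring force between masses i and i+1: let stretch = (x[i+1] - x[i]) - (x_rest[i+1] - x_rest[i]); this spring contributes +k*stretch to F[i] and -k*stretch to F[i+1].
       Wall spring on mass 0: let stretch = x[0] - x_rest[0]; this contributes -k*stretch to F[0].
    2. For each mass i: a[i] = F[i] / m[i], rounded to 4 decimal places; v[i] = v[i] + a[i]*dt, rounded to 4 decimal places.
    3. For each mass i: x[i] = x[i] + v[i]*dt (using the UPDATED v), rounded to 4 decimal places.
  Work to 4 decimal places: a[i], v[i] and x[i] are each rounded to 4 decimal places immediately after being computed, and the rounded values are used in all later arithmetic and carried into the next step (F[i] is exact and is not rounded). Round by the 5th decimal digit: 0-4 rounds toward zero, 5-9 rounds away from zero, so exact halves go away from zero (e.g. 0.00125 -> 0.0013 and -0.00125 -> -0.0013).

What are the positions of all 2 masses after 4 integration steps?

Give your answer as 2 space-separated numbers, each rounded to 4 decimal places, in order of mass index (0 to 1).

Answer: 5.8428 10.4896

Derivation:
Step 0: x=[4.0000 11.0000] v=[0.0000 1.0000]
Step 1: x=[4.2400 11.0400] v=[1.2000 0.2000]
Step 2: x=[4.6848 10.9360] v=[2.2240 -0.5200]
Step 3: x=[5.2549 10.7319] v=[2.8506 -1.0205]
Step 4: x=[5.8428 10.4896] v=[2.9394 -1.2113]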